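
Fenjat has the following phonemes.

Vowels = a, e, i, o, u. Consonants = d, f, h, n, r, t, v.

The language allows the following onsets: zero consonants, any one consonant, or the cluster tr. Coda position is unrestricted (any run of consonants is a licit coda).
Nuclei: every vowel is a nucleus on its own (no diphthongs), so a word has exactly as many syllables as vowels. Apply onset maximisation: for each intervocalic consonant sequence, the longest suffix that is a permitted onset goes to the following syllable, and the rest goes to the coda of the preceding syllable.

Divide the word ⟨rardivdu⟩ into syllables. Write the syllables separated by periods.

Nuclei (vowels): a, i, u → 3 syllables.
V1 /a/ – V2 /i/: /rd/ splits as /r/ + /d/ (/d/ is the longest suffix that is a licit onset).
V2 /i/ – V3 /u/: /vd/ — longest licit onset from the right is /d/, leaving /v/ as coda.

rar.div.du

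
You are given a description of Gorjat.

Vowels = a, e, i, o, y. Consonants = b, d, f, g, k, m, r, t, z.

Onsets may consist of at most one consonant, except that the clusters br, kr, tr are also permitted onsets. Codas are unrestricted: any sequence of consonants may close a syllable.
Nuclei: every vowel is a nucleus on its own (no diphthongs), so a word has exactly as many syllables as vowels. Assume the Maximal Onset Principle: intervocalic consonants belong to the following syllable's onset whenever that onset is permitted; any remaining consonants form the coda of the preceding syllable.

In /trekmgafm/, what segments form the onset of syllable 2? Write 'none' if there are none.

Vowels present: e, a; each is a nucleus, giving 2 syllables.
σ1/σ2 boundary: /kmg/ splits as /km/ + /g/ (/g/ is the longest suffix that is a licit onset).
Putting it together: trekm.gafm.
Syllable 2 is /gafm/: onset /g/, nucleus /a/, coda /fm/.

g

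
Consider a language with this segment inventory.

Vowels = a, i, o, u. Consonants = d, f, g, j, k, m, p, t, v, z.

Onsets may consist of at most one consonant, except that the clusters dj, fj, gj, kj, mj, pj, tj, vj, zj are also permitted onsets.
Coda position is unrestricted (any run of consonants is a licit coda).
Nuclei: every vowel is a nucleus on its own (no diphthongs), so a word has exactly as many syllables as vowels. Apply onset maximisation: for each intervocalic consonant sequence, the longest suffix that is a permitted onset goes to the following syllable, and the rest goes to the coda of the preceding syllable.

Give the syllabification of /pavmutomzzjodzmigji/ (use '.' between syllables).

pav.mu.tomz.zjodz.mi.gji

Vowels present: a, u, o, o, i, i; each is a nucleus, giving 6 syllables.
/a…u/ gap (V1→V2): cluster /vm/ — the longest permitted-onset suffix is /m/; onset = /m/, preceding coda = /v/.
/u…o/ gap (V2→V3): /t/ → onset of the next syllable (single consonants are always licit onsets).
/o…o/ gap (V3→V4): cluster /mzzj/ — the longest permitted-onset suffix is /zj/; onset = /zj/, preceding coda = /mz/.
/o…i/ gap (V4→V5): /dzm/ — longest licit onset from the right is /m/, leaving /dz/ as coda.
/i…i/ gap (V5→V6): /gj/ is a licit onset in full, so it all attaches to the next syllable.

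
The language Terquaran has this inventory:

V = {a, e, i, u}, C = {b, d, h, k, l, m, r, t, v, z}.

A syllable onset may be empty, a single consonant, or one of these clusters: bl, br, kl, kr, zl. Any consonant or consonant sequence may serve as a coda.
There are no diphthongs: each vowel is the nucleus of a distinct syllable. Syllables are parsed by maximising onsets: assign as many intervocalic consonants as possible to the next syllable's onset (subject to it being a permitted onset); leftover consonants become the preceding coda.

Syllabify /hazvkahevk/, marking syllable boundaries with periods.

hazv.ka.hevk

Vowels present: a, a, e; each is a nucleus, giving 3 syllables.
V1 /a/ – V2 /a/: /zvk/ splits as /zv/ + /k/ (/k/ is the longest suffix that is a licit onset).
V2 /a/ – V3 /e/: /h/ is a single consonant, so it becomes the next onset.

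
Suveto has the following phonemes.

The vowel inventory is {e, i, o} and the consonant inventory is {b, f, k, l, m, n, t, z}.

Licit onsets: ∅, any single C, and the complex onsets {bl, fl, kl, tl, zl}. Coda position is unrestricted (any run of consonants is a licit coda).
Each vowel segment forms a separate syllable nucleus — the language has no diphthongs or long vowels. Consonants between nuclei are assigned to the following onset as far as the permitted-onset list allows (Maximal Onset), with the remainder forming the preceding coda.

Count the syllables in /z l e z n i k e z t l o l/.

4

Vowels present: e, i, e, o; each is a nucleus, giving 4 syllables.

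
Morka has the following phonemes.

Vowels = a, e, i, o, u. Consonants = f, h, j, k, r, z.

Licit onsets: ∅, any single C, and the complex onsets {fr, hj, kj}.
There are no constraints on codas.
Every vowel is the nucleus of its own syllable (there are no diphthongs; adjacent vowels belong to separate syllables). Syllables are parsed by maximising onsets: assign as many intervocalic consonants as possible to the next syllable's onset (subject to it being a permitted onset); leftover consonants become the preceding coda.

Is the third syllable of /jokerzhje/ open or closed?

open

The vowels are o, e, e — 3 nuclei, so 3 syllables.
σ1/σ2 boundary: just /k/ — single C goes to the following onset.
σ2/σ3 boundary: /rzhj/; trying suffixes from longest down, /hj/ is the first permitted one, so coda /rz/ | onset /hj/.
Syllabification: jo.kerz.hje.
Syllable 3 is /hje/; it ends in its nucleus with no coda, so it is open.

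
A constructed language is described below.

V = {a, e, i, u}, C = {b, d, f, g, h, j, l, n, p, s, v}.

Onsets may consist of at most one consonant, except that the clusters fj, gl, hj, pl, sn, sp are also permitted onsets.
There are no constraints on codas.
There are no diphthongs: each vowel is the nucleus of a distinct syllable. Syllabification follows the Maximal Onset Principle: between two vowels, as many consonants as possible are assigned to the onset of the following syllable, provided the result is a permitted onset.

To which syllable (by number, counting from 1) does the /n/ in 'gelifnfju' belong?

2

The vowels are e, i, u — 3 nuclei, so 3 syllables.
Between /e/ (V1) and /i/ (V2): just /l/ — single C goes to the following onset.
Between /i/ (V2) and /u/ (V3): /fnfj/ — longest licit onset from the right is /fj/, leaving /fn/ as coda.
Putting it together: ge.lifn.fju.
The /n/ is in the coda of syllable 2 (/lifn/).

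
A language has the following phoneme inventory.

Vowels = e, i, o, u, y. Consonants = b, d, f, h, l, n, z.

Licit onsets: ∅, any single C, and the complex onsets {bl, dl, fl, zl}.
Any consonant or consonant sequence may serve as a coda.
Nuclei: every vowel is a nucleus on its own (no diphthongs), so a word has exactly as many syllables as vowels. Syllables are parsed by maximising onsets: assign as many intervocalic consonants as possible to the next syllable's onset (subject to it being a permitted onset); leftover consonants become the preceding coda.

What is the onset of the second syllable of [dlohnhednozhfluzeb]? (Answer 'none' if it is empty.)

Nuclei (vowels): o, e, o, u, e → 5 syllables.
σ1/σ2 boundary: /hnh/ splits as /hn/ + /h/ (/h/ is the longest suffix that is a licit onset).
σ2/σ3 boundary: /dn/ splits as /d/ + /n/ (/n/ is the longest suffix that is a licit onset).
σ3/σ4 boundary: /zhfl/; trying suffixes from longest down, /fl/ is the first permitted one, so coda /zh/ | onset /fl/.
σ4/σ5 boundary: just /z/ — single C goes to the following onset.
So the parse is dlohn.hed.nozh.flu.zeb.
Syllable 2 is /hed/: onset /h/, nucleus /e/, coda /d/.

h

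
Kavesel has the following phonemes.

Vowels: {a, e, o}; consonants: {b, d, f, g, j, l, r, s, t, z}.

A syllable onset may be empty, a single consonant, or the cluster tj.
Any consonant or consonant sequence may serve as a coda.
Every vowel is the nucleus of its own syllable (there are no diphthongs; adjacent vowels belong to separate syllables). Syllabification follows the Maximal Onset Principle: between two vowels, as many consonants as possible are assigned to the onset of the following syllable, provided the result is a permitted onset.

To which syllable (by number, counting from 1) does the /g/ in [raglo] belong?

1

Vowels present: a, o; each is a nucleus, giving 2 syllables.
Between /a/ (V1) and /o/ (V2): /gl/ — longest licit onset from the right is /l/, leaving /g/ as coda.
So the parse is rag.lo.
The /g/ is in the coda of syllable 1 (/rag/).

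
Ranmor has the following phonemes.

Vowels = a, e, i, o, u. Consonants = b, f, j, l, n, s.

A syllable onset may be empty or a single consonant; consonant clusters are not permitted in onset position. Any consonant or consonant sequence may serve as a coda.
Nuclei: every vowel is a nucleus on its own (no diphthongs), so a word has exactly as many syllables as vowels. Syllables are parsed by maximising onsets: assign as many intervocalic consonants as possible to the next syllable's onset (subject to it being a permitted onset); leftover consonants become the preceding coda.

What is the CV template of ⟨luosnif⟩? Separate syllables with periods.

The vowels are u, o, i — 3 nuclei, so 3 syllables.
σ1/σ2 boundary: nothing intervenes; syllable break is V.V.
σ2/σ3 boundary: cluster /sn/ — the longest permitted-onset suffix is /n/; onset = /n/, preceding coda = /s/.
Putting it together: lu.os.nif.
Mapping each syllable to C/V: /lu/ → CV, /os/ → VC, /nif/ → CVC.

CV.VC.CVC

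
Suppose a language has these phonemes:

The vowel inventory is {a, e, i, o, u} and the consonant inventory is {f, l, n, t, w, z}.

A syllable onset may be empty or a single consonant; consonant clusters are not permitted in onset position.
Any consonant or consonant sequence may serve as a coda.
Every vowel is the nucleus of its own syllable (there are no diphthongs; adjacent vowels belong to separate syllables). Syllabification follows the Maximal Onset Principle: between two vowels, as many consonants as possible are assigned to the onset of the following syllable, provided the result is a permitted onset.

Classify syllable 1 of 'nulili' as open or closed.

The vowels are u, i, i — 3 nuclei, so 3 syllables.
/u…i/ gap (V1→V2): /l/ → onset of the next syllable (single consonants are always licit onsets).
/i…i/ gap (V2→V3): /l/ → onset of the next syllable (single consonants are always licit onsets).
So the parse is nu.li.li.
Syllable 1 is /nu/; it ends in its nucleus with no coda, so it is open.

open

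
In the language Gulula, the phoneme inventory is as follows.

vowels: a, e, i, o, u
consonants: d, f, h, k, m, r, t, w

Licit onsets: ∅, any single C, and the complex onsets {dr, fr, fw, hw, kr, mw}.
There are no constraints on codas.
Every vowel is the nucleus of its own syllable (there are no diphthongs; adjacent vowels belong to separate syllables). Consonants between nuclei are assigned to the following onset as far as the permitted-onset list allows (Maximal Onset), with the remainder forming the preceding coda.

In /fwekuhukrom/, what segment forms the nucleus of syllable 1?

Nuclei (vowels): e, u, u, o → 4 syllables.
The first nucleus (vowel 1 from the left) is /e/.

e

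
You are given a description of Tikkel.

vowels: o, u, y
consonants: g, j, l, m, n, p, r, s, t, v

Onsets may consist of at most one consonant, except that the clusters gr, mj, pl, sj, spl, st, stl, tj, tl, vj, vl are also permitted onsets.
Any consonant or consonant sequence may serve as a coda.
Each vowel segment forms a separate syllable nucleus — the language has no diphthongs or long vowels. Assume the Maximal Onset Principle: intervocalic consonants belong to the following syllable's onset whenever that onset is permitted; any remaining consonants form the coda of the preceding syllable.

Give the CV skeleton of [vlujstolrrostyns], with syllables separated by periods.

Vowels present: u, o, o, y; each is a nucleus, giving 4 syllables.
Between /u/ (V1) and /o/ (V2): /jst/; trying suffixes from longest down, /st/ is the first permitted one, so coda /j/ | onset /st/.
Between /o/ (V2) and /o/ (V3): /lrr/ splits as /lr/ + /r/ (/r/ is the longest suffix that is a licit onset).
Between /o/ (V3) and /y/ (V4): /st/ is a licit onset in full, so it all attaches to the next syllable.
Syllabification: vluj.stolr.ro.styns.
Mapping each syllable to C/V: /vluj/ → CCVC, /stolr/ → CCVCC, /ro/ → CV, /styns/ → CCVCC.

CCVC.CCVCC.CV.CCVCC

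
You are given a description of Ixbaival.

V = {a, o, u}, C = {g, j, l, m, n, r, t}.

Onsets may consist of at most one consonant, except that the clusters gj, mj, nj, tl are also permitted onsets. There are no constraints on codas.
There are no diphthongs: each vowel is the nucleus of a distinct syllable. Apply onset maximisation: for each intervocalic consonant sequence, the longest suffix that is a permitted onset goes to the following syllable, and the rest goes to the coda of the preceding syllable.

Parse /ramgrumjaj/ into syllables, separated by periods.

ramg.ru.mjaj

Nuclei (vowels): a, u, a → 3 syllables.
Between /a/ (V1) and /u/ (V2): /mgr/ — longest licit onset from the right is /r/, leaving /mg/ as coda.
Between /u/ (V2) and /a/ (V3): /mj/ is a licit onset in full, so it all attaches to the next syllable.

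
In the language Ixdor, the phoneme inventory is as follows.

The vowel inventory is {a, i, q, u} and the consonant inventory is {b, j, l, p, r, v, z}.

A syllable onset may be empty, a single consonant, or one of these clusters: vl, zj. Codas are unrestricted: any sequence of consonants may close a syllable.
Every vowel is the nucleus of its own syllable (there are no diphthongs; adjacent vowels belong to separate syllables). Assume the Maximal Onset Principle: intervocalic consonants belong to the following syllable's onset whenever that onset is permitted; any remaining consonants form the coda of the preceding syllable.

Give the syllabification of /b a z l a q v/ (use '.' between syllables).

Vowels present: a, a, q; each is a nucleus, giving 3 syllables.
Between /a/ (V1) and /a/ (V2): cluster /zl/ — the longest permitted-onset suffix is /l/; onset = /l/, preceding coda = /z/.
Between /a/ (V2) and /q/ (V3): hiatus — the boundary sits between the two vowels.

baz.la.qv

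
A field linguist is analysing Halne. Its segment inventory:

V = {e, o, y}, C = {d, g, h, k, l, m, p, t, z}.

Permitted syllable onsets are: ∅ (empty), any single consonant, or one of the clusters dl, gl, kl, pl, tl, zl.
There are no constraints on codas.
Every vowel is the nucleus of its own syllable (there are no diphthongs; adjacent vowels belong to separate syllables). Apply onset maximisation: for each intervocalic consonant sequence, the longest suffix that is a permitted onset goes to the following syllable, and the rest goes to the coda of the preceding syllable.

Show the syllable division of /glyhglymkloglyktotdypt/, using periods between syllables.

glyh.glym.klo.glyk.tot.dypt

Nuclei (vowels): y, y, o, y, o, y → 6 syllables.
Between /y/ (V1) and /y/ (V2): /hgl/; trying suffixes from longest down, /gl/ is the first permitted one, so coda /h/ | onset /gl/.
Between /y/ (V2) and /o/ (V3): /mkl/; trying suffixes from longest down, /kl/ is the first permitted one, so coda /m/ | onset /kl/.
Between /o/ (V3) and /y/ (V4): /gl/ — entire cluster is a permitted onset → onset /gl/, coda ∅.
Between /y/ (V4) and /o/ (V5): cluster /kt/ — the longest permitted-onset suffix is /t/; onset = /t/, preceding coda = /k/.
Between /o/ (V5) and /y/ (V6): /td/; trying suffixes from longest down, /d/ is the first permitted one, so coda /t/ | onset /d/.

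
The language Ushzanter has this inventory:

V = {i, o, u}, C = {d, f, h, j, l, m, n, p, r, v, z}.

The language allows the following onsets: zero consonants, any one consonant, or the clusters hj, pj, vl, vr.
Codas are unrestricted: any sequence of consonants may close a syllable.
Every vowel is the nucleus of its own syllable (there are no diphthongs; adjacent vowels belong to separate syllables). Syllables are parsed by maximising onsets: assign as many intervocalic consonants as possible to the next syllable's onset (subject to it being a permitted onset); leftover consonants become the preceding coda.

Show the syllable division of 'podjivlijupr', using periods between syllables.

The vowels are o, i, i, u — 4 nuclei, so 4 syllables.
σ1/σ2 boundary: cluster /dj/ — the longest permitted-onset suffix is /j/; onset = /j/, preceding coda = /d/.
σ2/σ3 boundary: /vl/ — entire cluster is a permitted onset → onset /vl/, coda ∅.
σ3/σ4 boundary: just /j/ — single C goes to the following onset.

pod.ji.vli.jupr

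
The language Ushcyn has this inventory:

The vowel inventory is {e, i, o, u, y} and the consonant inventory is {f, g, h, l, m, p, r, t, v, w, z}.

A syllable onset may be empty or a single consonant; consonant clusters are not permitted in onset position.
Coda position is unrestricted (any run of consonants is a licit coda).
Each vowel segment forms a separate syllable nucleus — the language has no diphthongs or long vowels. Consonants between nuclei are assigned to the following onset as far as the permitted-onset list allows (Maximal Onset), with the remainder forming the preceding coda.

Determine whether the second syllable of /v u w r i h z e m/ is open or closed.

The vowels are u, i, e — 3 nuclei, so 3 syllables.
V1 /u/ – V2 /i/: /wr/ splits as /w/ + /r/ (/r/ is the longest suffix that is a licit onset).
V2 /i/ – V3 /e/: /hz/ splits as /h/ + /z/ (/z/ is the longest suffix that is a licit onset).
Putting it together: vuw.rih.zem.
Syllable 2 is /rih/ with coda /h/, so it is closed.

closed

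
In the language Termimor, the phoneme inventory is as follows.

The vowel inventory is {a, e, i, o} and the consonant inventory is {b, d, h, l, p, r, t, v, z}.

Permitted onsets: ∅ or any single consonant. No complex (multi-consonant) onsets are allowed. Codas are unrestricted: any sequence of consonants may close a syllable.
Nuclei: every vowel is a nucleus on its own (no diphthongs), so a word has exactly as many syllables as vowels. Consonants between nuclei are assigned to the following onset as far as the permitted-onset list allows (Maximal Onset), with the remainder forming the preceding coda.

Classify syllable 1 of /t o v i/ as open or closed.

Vowels present: o, i; each is a nucleus, giving 2 syllables.
σ1/σ2 boundary: just /v/ — single C goes to the following onset.
So the parse is to.vi.
Syllable 1 is /to/; it ends in its nucleus with no coda, so it is open.

open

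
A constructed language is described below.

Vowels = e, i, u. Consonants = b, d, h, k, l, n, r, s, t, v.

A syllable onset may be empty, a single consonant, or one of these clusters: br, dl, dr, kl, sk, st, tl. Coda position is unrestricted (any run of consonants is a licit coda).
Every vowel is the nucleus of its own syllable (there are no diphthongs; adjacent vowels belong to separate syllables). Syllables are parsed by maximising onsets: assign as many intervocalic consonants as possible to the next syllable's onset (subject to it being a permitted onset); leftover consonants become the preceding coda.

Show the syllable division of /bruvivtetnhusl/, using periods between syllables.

bru.viv.tetn.husl

The vowels are u, i, e, u — 4 nuclei, so 4 syllables.
/u…i/ gap (V1→V2): /v/ is a single consonant, so it becomes the next onset.
/i…e/ gap (V2→V3): /vt/ — longest licit onset from the right is /t/, leaving /v/ as coda.
/e…u/ gap (V3→V4): /tnh/ splits as /tn/ + /h/ (/h/ is the longest suffix that is a licit onset).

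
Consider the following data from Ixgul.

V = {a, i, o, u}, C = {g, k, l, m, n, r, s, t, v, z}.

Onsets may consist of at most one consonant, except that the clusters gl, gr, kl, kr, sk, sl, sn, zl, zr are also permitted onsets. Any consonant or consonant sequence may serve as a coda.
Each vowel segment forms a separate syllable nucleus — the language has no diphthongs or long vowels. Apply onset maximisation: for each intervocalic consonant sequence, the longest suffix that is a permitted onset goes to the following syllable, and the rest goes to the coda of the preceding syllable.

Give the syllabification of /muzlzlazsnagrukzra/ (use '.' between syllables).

The vowels are u, a, a, u, a — 5 nuclei, so 5 syllables.
σ1/σ2 boundary: cluster /zlzl/ — the longest permitted-onset suffix is /zl/; onset = /zl/, preceding coda = /zl/.
σ2/σ3 boundary: /zsn/; trying suffixes from longest down, /sn/ is the first permitted one, so coda /z/ | onset /sn/.
σ3/σ4 boundary: cluster /gr/ — /gr/ is itself a permitted onset, so the whole cluster goes right; preceding coda = ∅.
σ4/σ5 boundary: cluster /kzr/ — the longest permitted-onset suffix is /zr/; onset = /zr/, preceding coda = /k/.

muzl.zlaz.sna.gruk.zra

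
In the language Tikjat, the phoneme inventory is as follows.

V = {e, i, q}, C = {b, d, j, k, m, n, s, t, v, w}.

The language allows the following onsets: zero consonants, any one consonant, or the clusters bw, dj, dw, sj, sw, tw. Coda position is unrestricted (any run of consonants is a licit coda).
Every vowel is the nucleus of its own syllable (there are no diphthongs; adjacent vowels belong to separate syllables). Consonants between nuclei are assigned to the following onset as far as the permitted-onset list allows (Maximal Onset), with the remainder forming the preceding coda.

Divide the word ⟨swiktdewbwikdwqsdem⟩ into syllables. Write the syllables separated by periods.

Nuclei (vowels): i, e, i, q, e → 5 syllables.
/i…e/ gap (V1→V2): /ktd/; trying suffixes from longest down, /d/ is the first permitted one, so coda /kt/ | onset /d/.
/e…i/ gap (V2→V3): /wbw/; trying suffixes from longest down, /bw/ is the first permitted one, so coda /w/ | onset /bw/.
/i…q/ gap (V3→V4): cluster /kdw/ — the longest permitted-onset suffix is /dw/; onset = /dw/, preceding coda = /k/.
/q…e/ gap (V4→V5): /sd/; trying suffixes from longest down, /d/ is the first permitted one, so coda /s/ | onset /d/.

swikt.dew.bwik.dwqs.dem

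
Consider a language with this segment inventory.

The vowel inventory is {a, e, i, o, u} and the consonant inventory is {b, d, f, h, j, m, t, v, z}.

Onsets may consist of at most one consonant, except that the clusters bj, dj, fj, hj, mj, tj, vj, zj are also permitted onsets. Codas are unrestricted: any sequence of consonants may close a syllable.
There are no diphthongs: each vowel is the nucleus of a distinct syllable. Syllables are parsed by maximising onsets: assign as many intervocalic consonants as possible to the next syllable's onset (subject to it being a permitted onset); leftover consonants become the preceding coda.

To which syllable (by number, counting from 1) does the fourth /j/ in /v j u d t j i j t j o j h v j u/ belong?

Vowels present: u, i, o, u; each is a nucleus, giving 4 syllables.
/u…i/ gap (V1→V2): cluster /dtj/ — the longest permitted-onset suffix is /tj/; onset = /tj/, preceding coda = /d/.
/i…o/ gap (V2→V3): cluster /jtj/ — the longest permitted-onset suffix is /tj/; onset = /tj/, preceding coda = /j/.
/o…u/ gap (V3→V4): /jhvj/ — longest licit onset from the right is /vj/, leaving /jh/ as coda.
Result: vjud.tjij.tjojh.vju.
The fourth /j/ is in the onset of syllable 3 (/tjojh/).

3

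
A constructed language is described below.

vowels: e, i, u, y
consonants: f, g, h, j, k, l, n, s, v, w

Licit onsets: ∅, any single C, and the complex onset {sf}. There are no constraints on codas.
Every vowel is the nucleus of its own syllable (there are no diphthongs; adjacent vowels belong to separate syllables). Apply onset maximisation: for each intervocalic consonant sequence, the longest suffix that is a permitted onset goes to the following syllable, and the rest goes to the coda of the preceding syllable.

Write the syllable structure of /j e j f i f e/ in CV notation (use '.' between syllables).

The vowels are e, i, e — 3 nuclei, so 3 syllables.
/e…i/ gap (V1→V2): cluster /jf/ — the longest permitted-onset suffix is /f/; onset = /f/, preceding coda = /j/.
/i…e/ gap (V2→V3): just /f/ — single C goes to the following onset.
Result: jej.fi.fe.
Mapping each syllable to C/V: /jej/ → CVC, /fi/ → CV, /fe/ → CV.

CVC.CV.CV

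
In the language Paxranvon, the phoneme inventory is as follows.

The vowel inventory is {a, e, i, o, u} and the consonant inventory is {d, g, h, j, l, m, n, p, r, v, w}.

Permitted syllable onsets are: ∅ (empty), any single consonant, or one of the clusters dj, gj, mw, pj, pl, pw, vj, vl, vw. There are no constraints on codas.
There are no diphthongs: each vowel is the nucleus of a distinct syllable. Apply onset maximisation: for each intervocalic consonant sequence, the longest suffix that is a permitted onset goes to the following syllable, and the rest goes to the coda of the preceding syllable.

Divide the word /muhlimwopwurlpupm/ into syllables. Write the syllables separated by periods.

Vowels present: u, i, o, u, u; each is a nucleus, giving 5 syllables.
V1 /u/ – V2 /i/: /hl/ — longest licit onset from the right is /l/, leaving /h/ as coda.
V2 /i/ – V3 /o/: cluster /mw/ — /mw/ is itself a permitted onset, so the whole cluster goes right; preceding coda = ∅.
V3 /o/ – V4 /u/: /pw/ — entire cluster is a permitted onset → onset /pw/, coda ∅.
V4 /u/ – V5 /u/: cluster /rlp/ — the longest permitted-onset suffix is /p/; onset = /p/, preceding coda = /rl/.

muh.li.mwo.pwurl.pupm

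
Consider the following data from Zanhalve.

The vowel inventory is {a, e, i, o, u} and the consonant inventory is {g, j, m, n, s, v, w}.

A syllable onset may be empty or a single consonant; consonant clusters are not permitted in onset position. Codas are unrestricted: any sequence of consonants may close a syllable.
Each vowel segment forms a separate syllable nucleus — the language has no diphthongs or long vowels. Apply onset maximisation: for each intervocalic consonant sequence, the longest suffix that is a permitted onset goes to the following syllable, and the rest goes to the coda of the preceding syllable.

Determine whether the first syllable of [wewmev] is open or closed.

The vowels are e, e — 2 nuclei, so 2 syllables.
/e…e/ gap (V1→V2): /wm/; trying suffixes from longest down, /m/ is the first permitted one, so coda /w/ | onset /m/.
So the parse is wew.mev.
Syllable 1 is /wew/ with coda /w/, so it is closed.

closed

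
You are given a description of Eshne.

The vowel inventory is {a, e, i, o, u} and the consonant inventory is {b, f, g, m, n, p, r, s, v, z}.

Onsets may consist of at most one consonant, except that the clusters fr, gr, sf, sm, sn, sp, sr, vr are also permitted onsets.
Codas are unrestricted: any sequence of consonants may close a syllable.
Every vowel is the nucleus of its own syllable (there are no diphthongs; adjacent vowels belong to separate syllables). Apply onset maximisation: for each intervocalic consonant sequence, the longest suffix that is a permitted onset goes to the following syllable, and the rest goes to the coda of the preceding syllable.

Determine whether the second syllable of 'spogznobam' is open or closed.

Vowels present: o, o, a; each is a nucleus, giving 3 syllables.
V1 /o/ – V2 /o/: cluster /gzn/ — the longest permitted-onset suffix is /n/; onset = /n/, preceding coda = /gz/.
V2 /o/ – V3 /a/: /b/ → onset of the next syllable (single consonants are always licit onsets).
Result: spogz.no.bam.
Syllable 2 is /no/; it ends in its nucleus with no coda, so it is open.

open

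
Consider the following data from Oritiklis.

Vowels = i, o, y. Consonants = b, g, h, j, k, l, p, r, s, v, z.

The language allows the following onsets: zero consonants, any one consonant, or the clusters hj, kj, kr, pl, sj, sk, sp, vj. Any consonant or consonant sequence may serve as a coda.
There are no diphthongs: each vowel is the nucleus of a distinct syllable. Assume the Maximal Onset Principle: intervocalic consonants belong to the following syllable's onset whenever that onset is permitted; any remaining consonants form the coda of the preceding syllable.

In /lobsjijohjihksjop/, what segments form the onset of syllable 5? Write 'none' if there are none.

sj

Vowels present: o, i, o, i, o; each is a nucleus, giving 5 syllables.
V1 /o/ – V2 /i/: /bsj/ — longest licit onset from the right is /sj/, leaving /b/ as coda.
V2 /i/ – V3 /o/: /j/ is a single consonant, so it becomes the next onset.
V3 /o/ – V4 /i/: /hj/ — entire cluster is a permitted onset → onset /hj/, coda ∅.
V4 /i/ – V5 /o/: /hksj/; trying suffixes from longest down, /sj/ is the first permitted one, so coda /hk/ | onset /sj/.
So the parse is lob.sji.jo.hjihk.sjop.
Syllable 5 is /sjop/: onset /sj/, nucleus /o/, coda /p/.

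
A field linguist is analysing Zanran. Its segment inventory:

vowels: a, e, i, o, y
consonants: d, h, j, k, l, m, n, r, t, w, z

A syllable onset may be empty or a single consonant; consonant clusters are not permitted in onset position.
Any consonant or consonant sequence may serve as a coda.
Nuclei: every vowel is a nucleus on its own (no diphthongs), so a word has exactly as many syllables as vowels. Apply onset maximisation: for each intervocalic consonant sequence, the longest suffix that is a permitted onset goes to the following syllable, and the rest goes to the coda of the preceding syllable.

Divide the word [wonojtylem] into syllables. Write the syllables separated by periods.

Nuclei (vowels): o, o, y, e → 4 syllables.
/o…o/ gap (V1→V2): just /n/ — single C goes to the following onset.
/o…y/ gap (V2→V3): /jt/ — longest licit onset from the right is /t/, leaving /j/ as coda.
/y…e/ gap (V3→V4): just /l/ — single C goes to the following onset.

wo.noj.ty.lem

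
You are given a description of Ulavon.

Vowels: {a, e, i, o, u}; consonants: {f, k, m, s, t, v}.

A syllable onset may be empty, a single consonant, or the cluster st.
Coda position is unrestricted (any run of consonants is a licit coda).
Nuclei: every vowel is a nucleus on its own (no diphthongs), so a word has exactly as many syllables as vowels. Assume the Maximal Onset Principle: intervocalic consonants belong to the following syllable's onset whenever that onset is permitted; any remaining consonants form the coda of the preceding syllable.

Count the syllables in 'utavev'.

3

Vowels present: u, a, e; each is a nucleus, giving 3 syllables.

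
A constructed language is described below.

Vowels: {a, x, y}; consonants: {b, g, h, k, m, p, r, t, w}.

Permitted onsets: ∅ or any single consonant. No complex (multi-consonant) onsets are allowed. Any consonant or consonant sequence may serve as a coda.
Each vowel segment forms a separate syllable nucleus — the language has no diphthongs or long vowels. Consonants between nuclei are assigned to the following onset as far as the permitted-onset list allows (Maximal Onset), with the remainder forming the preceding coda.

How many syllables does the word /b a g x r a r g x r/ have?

4

Nuclei (vowels): a, x, a, x → 4 syllables.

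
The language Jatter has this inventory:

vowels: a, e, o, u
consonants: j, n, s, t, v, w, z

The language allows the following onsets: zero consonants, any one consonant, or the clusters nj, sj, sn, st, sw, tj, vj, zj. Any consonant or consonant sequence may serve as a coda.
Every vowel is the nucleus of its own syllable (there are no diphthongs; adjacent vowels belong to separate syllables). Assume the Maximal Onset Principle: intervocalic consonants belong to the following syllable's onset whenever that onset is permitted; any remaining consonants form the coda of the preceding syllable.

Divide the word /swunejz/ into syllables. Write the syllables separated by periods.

Vowels present: u, e; each is a nucleus, giving 2 syllables.
Between /u/ (V1) and /e/ (V2): /n/ is a single consonant, so it becomes the next onset.

swu.nejz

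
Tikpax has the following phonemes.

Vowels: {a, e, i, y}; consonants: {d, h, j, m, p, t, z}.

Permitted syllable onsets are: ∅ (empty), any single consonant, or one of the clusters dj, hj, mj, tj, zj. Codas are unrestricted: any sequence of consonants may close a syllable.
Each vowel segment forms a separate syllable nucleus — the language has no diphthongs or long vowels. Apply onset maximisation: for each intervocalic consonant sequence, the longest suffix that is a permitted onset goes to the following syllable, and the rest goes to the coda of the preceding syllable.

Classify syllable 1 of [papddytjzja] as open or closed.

Nuclei (vowels): a, y, a → 3 syllables.
V1 /a/ – V2 /y/: /pdd/ — longest licit onset from the right is /d/, leaving /pd/ as coda.
V2 /y/ – V3 /a/: cluster /tjzj/ — the longest permitted-onset suffix is /zj/; onset = /zj/, preceding coda = /tj/.
Putting it together: papd.dytj.zja.
Syllable 1 is /papd/ with coda /pd/, so it is closed.

closed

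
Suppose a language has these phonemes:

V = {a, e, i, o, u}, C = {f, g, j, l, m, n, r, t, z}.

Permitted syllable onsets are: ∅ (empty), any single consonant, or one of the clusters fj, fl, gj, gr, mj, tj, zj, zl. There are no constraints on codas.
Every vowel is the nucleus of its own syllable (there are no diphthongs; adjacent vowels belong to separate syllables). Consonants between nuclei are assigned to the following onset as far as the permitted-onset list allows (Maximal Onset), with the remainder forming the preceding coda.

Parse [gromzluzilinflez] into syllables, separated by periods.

Vowels present: o, u, i, i, e; each is a nucleus, giving 5 syllables.
V1 /o/ – V2 /u/: /mzl/; trying suffixes from longest down, /zl/ is the first permitted one, so coda /m/ | onset /zl/.
V2 /u/ – V3 /i/: /z/ is a single consonant, so it becomes the next onset.
V3 /i/ – V4 /i/: /l/ is a single consonant, so it becomes the next onset.
V4 /i/ – V5 /e/: /nfl/; trying suffixes from longest down, /fl/ is the first permitted one, so coda /n/ | onset /fl/.

grom.zlu.zi.lin.flez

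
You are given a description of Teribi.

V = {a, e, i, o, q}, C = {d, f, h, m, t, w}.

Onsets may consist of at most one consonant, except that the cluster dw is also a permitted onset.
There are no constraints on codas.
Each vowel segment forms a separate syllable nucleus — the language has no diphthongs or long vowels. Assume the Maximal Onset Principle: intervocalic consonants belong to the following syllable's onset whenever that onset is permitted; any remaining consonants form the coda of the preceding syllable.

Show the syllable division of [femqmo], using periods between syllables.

The vowels are e, q, o — 3 nuclei, so 3 syllables.
V1 /e/ – V2 /q/: /m/ is a single consonant, so it becomes the next onset.
V2 /q/ – V3 /o/: /m/ is a single consonant, so it becomes the next onset.

fe.mq.mo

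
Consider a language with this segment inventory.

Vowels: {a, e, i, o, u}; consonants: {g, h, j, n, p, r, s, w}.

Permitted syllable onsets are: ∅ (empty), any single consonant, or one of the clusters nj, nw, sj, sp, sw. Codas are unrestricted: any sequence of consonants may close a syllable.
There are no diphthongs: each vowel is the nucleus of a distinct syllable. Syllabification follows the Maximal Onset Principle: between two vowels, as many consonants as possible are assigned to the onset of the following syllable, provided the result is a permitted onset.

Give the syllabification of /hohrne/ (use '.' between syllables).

The vowels are o, e — 2 nuclei, so 2 syllables.
/o…e/ gap (V1→V2): /hrn/ splits as /hr/ + /n/ (/n/ is the longest suffix that is a licit onset).

hohr.ne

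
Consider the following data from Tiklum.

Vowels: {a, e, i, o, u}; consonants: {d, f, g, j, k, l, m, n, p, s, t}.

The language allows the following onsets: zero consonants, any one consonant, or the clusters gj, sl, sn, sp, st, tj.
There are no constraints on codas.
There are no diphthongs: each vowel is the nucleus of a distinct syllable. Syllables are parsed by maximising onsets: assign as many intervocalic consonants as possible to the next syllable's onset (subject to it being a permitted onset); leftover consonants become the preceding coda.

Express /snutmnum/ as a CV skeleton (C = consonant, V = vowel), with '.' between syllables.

CCVCC.CVC

Nuclei (vowels): u, u → 2 syllables.
V1 /u/ – V2 /u/: /tmn/ — longest licit onset from the right is /n/, leaving /tm/ as coda.
Putting it together: snutm.num.
Mapping each syllable to C/V: /snutm/ → CCVCC, /num/ → CVC.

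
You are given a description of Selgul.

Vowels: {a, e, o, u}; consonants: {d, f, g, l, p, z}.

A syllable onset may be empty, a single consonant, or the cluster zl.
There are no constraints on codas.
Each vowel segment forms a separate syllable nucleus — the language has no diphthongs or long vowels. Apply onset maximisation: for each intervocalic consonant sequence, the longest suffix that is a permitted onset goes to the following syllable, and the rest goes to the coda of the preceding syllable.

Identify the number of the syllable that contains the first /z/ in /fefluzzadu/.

Nuclei (vowels): e, u, a, u → 4 syllables.
Between /e/ (V1) and /u/ (V2): cluster /fl/ — the longest permitted-onset suffix is /l/; onset = /l/, preceding coda = /f/.
Between /u/ (V2) and /a/ (V3): /zz/; trying suffixes from longest down, /z/ is the first permitted one, so coda /z/ | onset /z/.
Between /a/ (V3) and /u/ (V4): just /d/ — single C goes to the following onset.
Putting it together: fef.luz.za.du.
The first /z/ is in the coda of syllable 2 (/luz/).

2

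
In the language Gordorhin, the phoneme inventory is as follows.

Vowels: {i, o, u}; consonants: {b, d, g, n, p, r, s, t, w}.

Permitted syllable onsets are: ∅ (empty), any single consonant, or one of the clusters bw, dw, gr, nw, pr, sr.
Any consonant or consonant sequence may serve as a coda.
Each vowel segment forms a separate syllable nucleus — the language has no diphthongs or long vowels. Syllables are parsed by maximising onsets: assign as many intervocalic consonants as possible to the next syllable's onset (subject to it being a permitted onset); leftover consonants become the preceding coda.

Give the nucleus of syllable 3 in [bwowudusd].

u

Vowels present: o, u, u; each is a nucleus, giving 3 syllables.
The third nucleus (vowel 3 from the left) is /u/.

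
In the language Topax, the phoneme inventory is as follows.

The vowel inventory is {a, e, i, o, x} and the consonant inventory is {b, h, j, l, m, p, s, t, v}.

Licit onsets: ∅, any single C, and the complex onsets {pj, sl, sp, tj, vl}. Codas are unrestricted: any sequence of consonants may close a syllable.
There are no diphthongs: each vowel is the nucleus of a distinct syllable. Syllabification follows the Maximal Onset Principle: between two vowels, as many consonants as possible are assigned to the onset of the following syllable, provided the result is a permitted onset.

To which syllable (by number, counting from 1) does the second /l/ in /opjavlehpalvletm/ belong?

4

Nuclei (vowels): o, a, e, a, e → 5 syllables.
Between /o/ (V1) and /a/ (V2): /pj/ — entire cluster is a permitted onset → onset /pj/, coda ∅.
Between /a/ (V2) and /e/ (V3): /vl/ — entire cluster is a permitted onset → onset /vl/, coda ∅.
Between /e/ (V3) and /a/ (V4): /hp/; trying suffixes from longest down, /p/ is the first permitted one, so coda /h/ | onset /p/.
Between /a/ (V4) and /e/ (V5): cluster /lvl/ — the longest permitted-onset suffix is /vl/; onset = /vl/, preceding coda = /l/.
Putting it together: o.pja.vleh.pal.vletm.
The second /l/ is in the coda of syllable 4 (/pal/).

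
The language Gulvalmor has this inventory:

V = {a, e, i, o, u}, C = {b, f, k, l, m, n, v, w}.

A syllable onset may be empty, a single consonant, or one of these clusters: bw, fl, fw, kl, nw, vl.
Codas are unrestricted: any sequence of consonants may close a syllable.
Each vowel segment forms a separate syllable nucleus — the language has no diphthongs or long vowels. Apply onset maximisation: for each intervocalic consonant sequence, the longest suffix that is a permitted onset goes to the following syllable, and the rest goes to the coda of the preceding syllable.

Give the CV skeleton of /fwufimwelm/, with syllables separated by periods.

CCV.CVC.CVCC

Vowels present: u, i, e; each is a nucleus, giving 3 syllables.
σ1/σ2 boundary: just /f/ — single C goes to the following onset.
σ2/σ3 boundary: cluster /mw/ — the longest permitted-onset suffix is /w/; onset = /w/, preceding coda = /m/.
Result: fwu.fim.welm.
Mapping each syllable to C/V: /fwu/ → CCV, /fim/ → CVC, /welm/ → CVCC.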